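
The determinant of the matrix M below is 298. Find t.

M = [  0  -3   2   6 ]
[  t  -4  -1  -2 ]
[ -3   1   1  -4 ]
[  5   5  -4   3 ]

t = 7

Expanding along the column containing t, det(M) is linear in t: det(M) = (61)·t + (-129).
Set (61)·t + (-129) = 298  ⇒  (61)·t = 427  ⇒  t = 7.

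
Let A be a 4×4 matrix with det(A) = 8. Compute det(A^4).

The determinant is 4096.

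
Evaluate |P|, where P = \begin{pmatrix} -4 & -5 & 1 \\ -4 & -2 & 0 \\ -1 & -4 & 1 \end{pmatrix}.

Expand along column 3:
  + 1 · |-4 -2; -1 -4| = 1·(16 − 2) = 14
  + 1 · |-4 -5; -4 -2| = 1·(8 − 20) = -12
Sum: (14) + (-12) = 2

2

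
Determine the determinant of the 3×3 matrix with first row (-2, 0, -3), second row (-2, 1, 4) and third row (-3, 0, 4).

-17

Expand along column 2:
  + 1 · |-2 -3; -3 4| = 1·(-8 − 9) = -17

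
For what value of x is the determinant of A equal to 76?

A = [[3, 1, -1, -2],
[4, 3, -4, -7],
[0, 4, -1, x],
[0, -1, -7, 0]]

Expanding along the row containing x, det(A) is linear in x: det(A) = (43)·x + (377).
Set (43)·x + (377) = 76  ⇒  (43)·x = -301  ⇒  x = -7.

-7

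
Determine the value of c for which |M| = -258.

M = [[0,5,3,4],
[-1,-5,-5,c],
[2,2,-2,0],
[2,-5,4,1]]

Expanding along the row containing c, det(M) is linear in c: det(M) = (-102)·c + (-564).
Set (-102)·c + (-564) = -258  ⇒  (-102)·c = 306  ⇒  c = -3.

c = -3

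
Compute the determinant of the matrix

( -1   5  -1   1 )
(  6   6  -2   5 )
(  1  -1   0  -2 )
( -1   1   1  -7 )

-116

Expand along row 3 (it has 1 zero):
  + (1) · M_31   where M_31 = det([5 -1 1; 6 -2 5; 1 1 -7]) = 6
  − (-1) · M_32   where M_32 = det([-1 -1 1; 6 -2 5; -1 1 -7]) = -42
  − (-2) · M_34   where M_34 = det([-1 5 -1; 6 6 -2; -1 1 1]) = -40
det = (+1)·(1)·(6) + (-1)·(-1)·(-42) + (-1)·(-2)·(-40) = -116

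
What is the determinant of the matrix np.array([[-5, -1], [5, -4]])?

The determinant is 25.

det = (-5)·(-4) − (-1)·5 = 20 − (-5) = 25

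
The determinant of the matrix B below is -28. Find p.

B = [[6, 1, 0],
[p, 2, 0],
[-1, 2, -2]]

p = -2

Expanding along the row containing p, det(B) is linear in p: det(B) = (2)·p + (-24).
Set (2)·p + (-24) = -28  ⇒  (2)·p = -4  ⇒  p = -2.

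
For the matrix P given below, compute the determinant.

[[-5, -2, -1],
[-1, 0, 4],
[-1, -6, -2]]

det(P) = -114

Expand along column 2:
  − (-2) · |-1 4; -1 -2| = −(-2)·(2 − (-4)) = 12
  − (-6) · |-5 -1; -1 4| = −(-6)·(-20 − 1) = -126
Sum: (12) + (-126) = -114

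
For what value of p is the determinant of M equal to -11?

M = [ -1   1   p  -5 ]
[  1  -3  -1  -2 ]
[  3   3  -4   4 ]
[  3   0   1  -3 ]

Expanding along the column containing p, det(M) is linear in p: det(M) = (-54)·p + (367).
Set (-54)·p + (367) = -11  ⇒  (-54)·p = -378  ⇒  p = 7.

7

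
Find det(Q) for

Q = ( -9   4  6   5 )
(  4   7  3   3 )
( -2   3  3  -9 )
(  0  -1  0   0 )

|Q| = -594

Expand along row 4 (it has 3 zeros):
  + (-1) · M_42   where M_42 = det([-9 6 5; 4 3 3; -2 3 -9]) = 594
det = (+1)·(-1)·(594) = -594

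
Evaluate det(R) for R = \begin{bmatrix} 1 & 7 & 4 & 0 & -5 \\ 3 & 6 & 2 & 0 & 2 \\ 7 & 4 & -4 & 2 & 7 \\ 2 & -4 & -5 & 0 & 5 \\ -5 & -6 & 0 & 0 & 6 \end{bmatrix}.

-308

Expand along column 4 (it has 4 zeros):
  − (2) · M_34   where M_34 = det([1 7 4 -5; 3 6 2 2; 2 -4 -5 5; -5 -6 0 6]) = 154
det = (-1)·(2)·(154) = -308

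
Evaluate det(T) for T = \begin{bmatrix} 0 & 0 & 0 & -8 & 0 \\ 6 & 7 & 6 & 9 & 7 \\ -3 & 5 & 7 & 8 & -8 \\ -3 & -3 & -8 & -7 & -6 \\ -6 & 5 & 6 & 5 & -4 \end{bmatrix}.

Expand along row 1 (it has 4 zeros):
  − (-8) · M_14   where M_14 = det([6 7 6 7; -3 5 7 -8; -3 -3 -8 -6; -6 5 6 -4]) = -2907
det = (-1)·(-8)·(-2907) = -23256

det(T) = -23256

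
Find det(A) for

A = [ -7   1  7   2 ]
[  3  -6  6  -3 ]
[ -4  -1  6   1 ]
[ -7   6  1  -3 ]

Expand along row 1:
  + (-7) · M_11   where M_11 = det([-6 6 -3; -1 6 1; 6 1 -3]) = 243
  − (1) · M_12   where M_12 = det([3 6 -3; -4 6 1; -7 1 -3]) = -285
  + (7) · M_13   where M_13 = det([3 -6 -3; -4 -1 1; -7 6 -3]) = 198
  − (2) · M_14   where M_14 = det([3 -6 6; -4 -1 6; -7 6 1]) = -69
det = (+1)·(-7)·(243) + (-1)·(1)·(-285) + (+1)·(7)·(198) + (-1)·(2)·(-69) = 108

108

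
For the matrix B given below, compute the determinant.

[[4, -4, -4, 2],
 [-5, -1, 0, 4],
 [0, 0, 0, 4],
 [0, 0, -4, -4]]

-384

B is block upper-triangular with a 2×2 block and a 2×2 block on the diagonal, so its determinant equals the product of the determinants of the diagonal blocks.
det of the 2×2 block = -24
det of the 2×2 block = 16
det = (-24)·(16) = -384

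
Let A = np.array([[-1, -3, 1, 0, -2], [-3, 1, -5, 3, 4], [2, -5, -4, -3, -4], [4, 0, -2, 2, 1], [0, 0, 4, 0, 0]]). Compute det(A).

Expand along row 5 (it has 4 zeros):
  + (4) · M_53   where M_53 = det([-1 -3 0 -2; -3 1 3 4; 2 -5 -3 -4; 4 0 2 1]) = 153
det = (+1)·(4)·(153) = 612

The determinant is 612.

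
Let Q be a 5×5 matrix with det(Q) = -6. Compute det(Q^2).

36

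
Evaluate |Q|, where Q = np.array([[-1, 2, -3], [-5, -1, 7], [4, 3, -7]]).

Expand along row 1:
  + (-1) · |-1 7; 3 -7| = (-1)·(7 − 21) = 14
  − 2 · |-5 7; 4 -7| = −2·(35 − 28) = -14
  + (-3) · |-5 -1; 4 3| = (-3)·(-15 − (-4)) = 33
Sum: (14) + (-14) + (33) = 33

33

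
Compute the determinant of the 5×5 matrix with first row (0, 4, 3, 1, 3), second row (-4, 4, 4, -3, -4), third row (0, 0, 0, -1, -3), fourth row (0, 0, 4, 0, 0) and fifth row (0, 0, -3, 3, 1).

The determinant is -512.

The matrix is block upper-triangular with a 2×2 block and a 3×3 block on the diagonal, so its determinant equals the product of the determinants of the diagonal blocks.
det of the 2×2 block = 16
det of the 3×3 block = -32
det = (16)·(-32) = -512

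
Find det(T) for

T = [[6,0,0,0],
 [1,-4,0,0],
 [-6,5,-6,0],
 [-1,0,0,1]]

144

T is lower triangular, so det(T) is the product of the diagonal entries:
det = (6) · (-4) · (-6) · (1) = 144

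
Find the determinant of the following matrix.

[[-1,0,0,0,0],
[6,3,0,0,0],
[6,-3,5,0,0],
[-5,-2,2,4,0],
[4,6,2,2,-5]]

The determinant is 300.

The matrix is lower triangular, so the determinant is the product of the diagonal entries:
det = (-1) · (3) · (5) · (4) · (-5) = 300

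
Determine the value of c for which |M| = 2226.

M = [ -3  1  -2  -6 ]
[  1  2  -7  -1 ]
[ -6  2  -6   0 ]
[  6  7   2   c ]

Expanding along the column containing c, det(M) is linear in c: det(M) = (14)·c + (2310).
Set (14)·c + (2310) = 2226  ⇒  (14)·c = -84  ⇒  c = -6.

c = -6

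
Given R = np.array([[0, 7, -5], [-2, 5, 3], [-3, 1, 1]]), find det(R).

det(R) = -114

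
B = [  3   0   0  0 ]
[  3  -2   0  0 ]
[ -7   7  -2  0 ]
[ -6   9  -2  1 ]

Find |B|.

B is lower triangular, so det(B) is the product of the diagonal entries:
det = (3) · (-2) · (-2) · (1) = 12

The determinant is 12.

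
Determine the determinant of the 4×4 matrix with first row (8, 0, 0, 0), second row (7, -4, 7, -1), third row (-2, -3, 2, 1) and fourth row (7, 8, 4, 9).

1736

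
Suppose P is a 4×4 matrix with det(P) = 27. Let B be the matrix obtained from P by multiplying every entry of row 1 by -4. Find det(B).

The determinant is -108.

Scaling one row by -4 multiplies the determinant by -4.
det(B) = (-4)·(27) = -108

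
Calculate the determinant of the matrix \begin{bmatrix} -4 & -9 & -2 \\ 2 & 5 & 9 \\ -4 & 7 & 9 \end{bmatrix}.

Expand along column 1:
  + (-4) · |5 9; 7 9| = (-4)·(45 − 63) = 72
  − 2 · |-9 -2; 7 9| = −2·(-81 − (-14)) = 134
  + (-4) · |-9 -2; 5 9| = (-4)·(-81 − (-10)) = 284
Sum: (72) + (134) + (284) = 490

490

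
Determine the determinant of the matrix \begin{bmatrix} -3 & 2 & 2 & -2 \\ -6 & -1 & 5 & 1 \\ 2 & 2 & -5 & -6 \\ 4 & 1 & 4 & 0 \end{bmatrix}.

399

Expand along row 4 (it has 1 zero):
  − (4) · M_41   where M_41 = det([2 2 -2; -1 5 1; 2 -5 -6]) = -48
  + (1) · M_42   where M_42 = det([-3 2 -2; -6 5 1; 2 -5 -6]) = -33
  − (4) · M_43   where M_43 = det([-3 2 -2; -6 -1 1; 2 2 -6]) = -60
det = (-1)·(4)·(-48) + (+1)·(1)·(-33) + (-1)·(4)·(-60) = 399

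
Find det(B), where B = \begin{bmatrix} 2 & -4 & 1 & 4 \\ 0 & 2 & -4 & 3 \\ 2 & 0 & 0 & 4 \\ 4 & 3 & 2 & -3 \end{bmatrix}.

Expand along row 3 (it has 2 zeros):
  + (2) · M_31   where M_31 = det([-4 1 4; 2 -4 3; 3 2 -3]) = 55
  − (4) · M_34   where M_34 = det([2 -4 1; 0 2 -4; 4 3 2]) = 88
det = (+1)·(2)·(55) + (-1)·(4)·(88) = -242

The determinant is -242.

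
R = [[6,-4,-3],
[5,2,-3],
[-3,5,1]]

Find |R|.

det(R) = -7

Expand along row 1:
  + 6 · |2 -3; 5 1| = 6·(2 − (-15)) = 102
  − (-4) · |5 -3; -3 1| = −(-4)·(5 − 9) = -16
  + (-3) · |5 2; -3 5| = (-3)·(25 − (-6)) = -93
Sum: (102) + (-16) + (-93) = -7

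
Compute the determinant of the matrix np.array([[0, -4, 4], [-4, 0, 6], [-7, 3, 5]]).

40

Expand along column 1:
  − (-4) · |-4 4; 3 5| = −(-4)·(-20 − 12) = -128
  + (-7) · |-4 4; 0 6| = (-7)·(-24 − 0) = 168
Sum: (-128) + (168) = 40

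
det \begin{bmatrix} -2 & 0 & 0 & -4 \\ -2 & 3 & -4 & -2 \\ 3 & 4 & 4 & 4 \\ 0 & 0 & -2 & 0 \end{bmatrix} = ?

56

Expand along row 4 (it has 3 zeros):
  − (-2) · M_43   where M_43 = det([-2 0 -4; -2 3 -2; 3 4 4]) = 28
det = (-1)·(-2)·(28) = 56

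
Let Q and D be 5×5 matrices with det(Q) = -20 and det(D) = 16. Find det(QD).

det(QD) = det(Q)·det(D) = (-20)·(16) = -320

-320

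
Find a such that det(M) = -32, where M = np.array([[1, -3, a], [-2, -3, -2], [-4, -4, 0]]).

Expanding along the row containing a, det(M) is linear in a: det(M) = (-4)·a + (-32).
Set (-4)·a + (-32) = -32  ⇒  (-4)·a = 0  ⇒  a = 0.

0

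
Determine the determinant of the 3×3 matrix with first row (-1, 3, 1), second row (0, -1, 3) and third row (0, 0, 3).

The matrix is upper triangular, so the determinant is the product of the diagonal entries:
det = (-1) · (-1) · (3) = 3

The determinant is 3.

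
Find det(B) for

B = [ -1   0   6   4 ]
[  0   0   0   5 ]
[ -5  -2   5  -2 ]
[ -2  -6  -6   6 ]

The determinant is 570.

Expand along row 2 (it has 3 zeros):
  + (5) · M_24   where M_24 = det([-1 0 6; -5 -2 5; -2 -6 -6]) = 114
det = (+1)·(5)·(114) = 570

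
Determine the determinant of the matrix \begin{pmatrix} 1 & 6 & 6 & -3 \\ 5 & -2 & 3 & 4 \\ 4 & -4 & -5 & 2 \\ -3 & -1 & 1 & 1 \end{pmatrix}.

Expand along row 1:
  + (1) · M_11   where M_11 = det([-2 3 4; -4 -5 2; -1 1 1]) = -16
  − (6) · M_12   where M_12 = det([5 3 4; 4 -5 2; -3 1 1]) = -109
  + (6) · M_13   where M_13 = det([5 -2 4; 4 -4 2; -3 -1 1]) = -54
  − (-3) · M_14   where M_14 = det([5 -2 3; 4 -4 -5; -3 -1 1]) = -115
det = (+1)·(1)·(-16) + (-1)·(6)·(-109) + (+1)·(6)·(-54) + (-1)·(-3)·(-115) = -31

-31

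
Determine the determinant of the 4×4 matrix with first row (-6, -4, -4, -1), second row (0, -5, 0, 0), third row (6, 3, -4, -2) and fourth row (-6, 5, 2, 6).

-1140

Expand along row 2 (it has 3 zeros):
  + (-5) · M_22   where M_22 = det([-6 -4 -1; 6 -4 -2; -6 2 6]) = 228
det = (+1)·(-5)·(228) = -1140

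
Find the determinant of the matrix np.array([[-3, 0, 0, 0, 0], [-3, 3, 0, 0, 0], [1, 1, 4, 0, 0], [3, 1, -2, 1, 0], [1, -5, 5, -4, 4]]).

-144

The matrix is lower triangular, so the determinant is the product of the diagonal entries:
det = (-3) · (3) · (4) · (1) · (4) = -144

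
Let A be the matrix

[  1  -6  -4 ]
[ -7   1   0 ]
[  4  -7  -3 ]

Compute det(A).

det(A) = -57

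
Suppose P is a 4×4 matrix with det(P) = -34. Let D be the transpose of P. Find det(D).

-34

det(Pᵀ) = det(P).
det(D) = (1)·(-34) = -34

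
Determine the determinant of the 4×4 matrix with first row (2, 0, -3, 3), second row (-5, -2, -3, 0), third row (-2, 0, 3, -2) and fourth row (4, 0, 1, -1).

Expand along column 2 (it has 3 zeros):
  + (-2) · M_22   where M_22 = det([2 -3 3; -2 3 -2; 4 1 -1]) = -14
det = (+1)·(-2)·(-14) = 28

28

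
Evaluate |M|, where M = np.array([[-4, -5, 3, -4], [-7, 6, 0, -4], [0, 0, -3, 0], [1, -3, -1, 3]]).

|M| = 507

Expand along row 3 (it has 3 zeros):
  + (-3) · M_33   where M_33 = det([-4 -5 -4; -7 6 -4; 1 -3 3]) = -169
det = (+1)·(-3)·(-169) = 507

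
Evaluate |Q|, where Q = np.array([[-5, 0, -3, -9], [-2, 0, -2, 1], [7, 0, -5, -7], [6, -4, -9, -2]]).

Expand along column 2 (it has 3 zeros):
  + (-4) · M_42   where M_42 = det([-5 -3 -9; -2 -2 1; 7 -5 -7]) = -290
det = (+1)·(-4)·(-290) = 1160

The determinant is 1160.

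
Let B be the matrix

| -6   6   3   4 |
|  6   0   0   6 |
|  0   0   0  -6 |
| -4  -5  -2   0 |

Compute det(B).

The determinant is -108.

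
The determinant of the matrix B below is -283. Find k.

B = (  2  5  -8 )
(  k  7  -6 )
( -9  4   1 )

Expanding along the row containing k, det(B) is linear in k: det(B) = (-37)·k + (-172).
Set (-37)·k + (-172) = -283  ⇒  (-37)·k = -111  ⇒  k = 3.

3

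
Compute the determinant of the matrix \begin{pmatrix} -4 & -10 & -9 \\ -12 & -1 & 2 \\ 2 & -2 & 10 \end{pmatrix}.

The determinant is -1450.

Expand along column 1:
  + (-4) · |-1 2; -2 10| = (-4)·(-10 − (-4)) = 24
  − (-12) · |-10 -9; -2 10| = −(-12)·(-100 − 18) = -1416
  + 2 · |-10 -9; -1 2| = 2·(-20 − 9) = -58
Sum: (24) + (-1416) + (-58) = -1450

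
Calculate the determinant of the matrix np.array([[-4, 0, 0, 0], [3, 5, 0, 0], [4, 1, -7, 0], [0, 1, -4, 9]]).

1260

The matrix is lower triangular, so the determinant is the product of the diagonal entries:
det = (-4) · (5) · (-7) · (9) = 1260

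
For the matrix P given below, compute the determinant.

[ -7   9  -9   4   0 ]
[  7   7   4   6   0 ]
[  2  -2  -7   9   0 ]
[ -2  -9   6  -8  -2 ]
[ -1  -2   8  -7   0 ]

6494

Expand along column 5 (it has 4 zeros):
  − (-2) · M_45   where M_45 = det([-7 9 -9 4; 7 7 4 6; 2 -2 -7 9; -1 -2 8 -7]) = 3247
det = (-1)·(-2)·(3247) = 6494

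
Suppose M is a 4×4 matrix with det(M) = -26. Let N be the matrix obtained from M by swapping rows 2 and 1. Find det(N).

Swapping two rows multiplies the determinant by −1.
det(N) = (-1)·(-26) = 26

26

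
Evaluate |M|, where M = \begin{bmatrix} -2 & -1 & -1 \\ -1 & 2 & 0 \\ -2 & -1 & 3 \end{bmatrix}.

|M| = -20

Expand along column 3:
  + (-1) · |-1 2; -2 -1| = (-1)·(1 − (-4)) = -5
  + 3 · |-2 -1; -1 2| = 3·(-4 − 1) = -15
Sum: (-5) + (-15) = -20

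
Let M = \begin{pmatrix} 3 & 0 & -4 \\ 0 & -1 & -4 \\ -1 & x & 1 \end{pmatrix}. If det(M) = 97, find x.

Expanding along the row containing x, det(M) is linear in x: det(M) = (12)·x + (1).
Set (12)·x + (1) = 97  ⇒  (12)·x = 96  ⇒  x = 8.

x = 8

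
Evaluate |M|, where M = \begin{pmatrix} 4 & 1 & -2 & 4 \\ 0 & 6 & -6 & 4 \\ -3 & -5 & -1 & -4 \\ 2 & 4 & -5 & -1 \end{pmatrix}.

The determinant is 886.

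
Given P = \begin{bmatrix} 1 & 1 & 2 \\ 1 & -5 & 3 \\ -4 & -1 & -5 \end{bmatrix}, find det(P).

Expand along row 1:
  + 1 · |-5 3; -1 -5| = 1·(25 − (-3)) = 28
  − 1 · |1 3; -4 -5| = −1·(-5 − (-12)) = -7
  + 2 · |1 -5; -4 -1| = 2·(-1 − 20) = -42
Sum: (28) + (-7) + (-42) = -21

det(P) = -21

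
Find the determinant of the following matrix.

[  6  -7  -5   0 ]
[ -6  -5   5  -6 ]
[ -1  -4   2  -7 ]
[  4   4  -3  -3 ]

Expand along row 1 (it has 1 zero):
  + (6) · M_11   where M_11 = det([-5 5 -6; -4 2 -7; 4 -3 -3]) = -89
  − (-7) · M_12   where M_12 = det([-6 5 -6; -1 2 -7; 4 -3 -3]) = 37
  + (-5) · M_13   where M_13 = det([-6 -5 -6; -1 -4 -7; 4 4 -3]) = -157
det = (+1)·(6)·(-89) + (-1)·(-7)·(37) + (+1)·(-5)·(-157) = 510

510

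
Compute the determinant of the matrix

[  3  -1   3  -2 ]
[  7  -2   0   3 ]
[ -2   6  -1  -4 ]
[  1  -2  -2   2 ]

-231

Expand along row 2 (it has 1 zero):
  − (7) · M_21   where M_21 = det([-1 3 -2; 6 -1 -4; -2 -2 2]) = 26
  + (-2) · M_22   where M_22 = det([3 3 -2; -2 -1 -4; 1 -2 2]) = -40
  + (3) · M_24   where M_24 = det([3 -1 3; -2 6 -1; 1 -2 -2]) = -43
det = (-1)·(7)·(26) + (+1)·(-2)·(-40) + (+1)·(3)·(-43) = -231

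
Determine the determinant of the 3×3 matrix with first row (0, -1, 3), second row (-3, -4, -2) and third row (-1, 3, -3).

-32

Expand along column 1:
  − (-3) · |-1 3; 3 -3| = −(-3)·(3 − 9) = -18
  + (-1) · |-1 3; -4 -2| = (-1)·(2 − (-12)) = -14
Sum: (-18) + (-14) = -32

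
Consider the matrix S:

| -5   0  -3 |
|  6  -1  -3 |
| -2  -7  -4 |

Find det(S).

217

Expand along column 2:
  + (-1) · |-5 -3; -2 -4| = (-1)·(20 − 6) = -14
  − (-7) · |-5 -3; 6 -3| = −(-7)·(15 − (-18)) = 231
Sum: (-14) + (231) = 217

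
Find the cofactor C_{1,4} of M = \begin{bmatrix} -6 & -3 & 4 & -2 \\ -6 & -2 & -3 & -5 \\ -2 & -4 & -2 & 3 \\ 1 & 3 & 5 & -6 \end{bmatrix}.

Delete row 1 and column 4; the remaining 3×3 submatrix is [-6 -2 -3; -2 -4 -2; 1 3 5].
Its determinant is 74.
The cofactor carries sign (−1)^(1+4) = −1, so C_{1,4} = −(74) = -74.

-74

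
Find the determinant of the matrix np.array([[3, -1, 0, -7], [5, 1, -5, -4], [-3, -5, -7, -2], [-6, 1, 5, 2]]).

1126

Expand along row 1 (it has 1 zero):
  + (3) · M_11   where M_11 = det([1 -5 -4; -5 -7 -2; 1 5 2]) = 28
  − (-1) · M_12   where M_12 = det([5 -5 -4; -3 -7 -2; -6 5 2]) = 118
  − (-7) · M_14   where M_14 = det([5 1 -5; -3 -5 -7; -6 1 5]) = 132
det = (+1)·(3)·(28) + (-1)·(-1)·(118) + (-1)·(-7)·(132) = 1126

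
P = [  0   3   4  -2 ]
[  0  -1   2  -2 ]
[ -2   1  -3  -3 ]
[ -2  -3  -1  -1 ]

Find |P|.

-104

Expand along column 1 (it has 2 zeros):
  + (-2) · M_31   where M_31 = det([3 4 -2; -1 2 -2; -3 -1 -1]) = -6
  − (-2) · M_41   where M_41 = det([3 4 -2; -1 2 -2; 1 -3 -3]) = -58
det = (+1)·(-2)·(-6) + (-1)·(-2)·(-58) = -104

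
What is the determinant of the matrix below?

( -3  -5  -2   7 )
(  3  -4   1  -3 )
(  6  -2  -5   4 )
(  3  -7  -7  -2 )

The determinant is 2691.

Expand along row 1:
  + (-3) · M_11   where M_11 = det([-4 1 -3; -2 -5 4; -7 -7 -2]) = -121
  − (-5) · M_12   where M_12 = det([3 1 -3; 6 -5 4; 3 -7 -2]) = 219
  + (-2) · M_13   where M_13 = det([3 -4 -3; 6 -2 4; 3 -7 -2]) = 108
  − (7) · M_14   where M_14 = det([3 -4 1; 6 -2 -5; 3 -7 -7]) = -207
det = (+1)·(-3)·(-121) + (-1)·(-5)·(219) + (+1)·(-2)·(108) + (-1)·(7)·(-207) = 2691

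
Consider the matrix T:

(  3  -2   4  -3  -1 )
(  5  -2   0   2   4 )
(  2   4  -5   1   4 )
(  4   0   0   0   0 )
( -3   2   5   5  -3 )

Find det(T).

2728

Expand along row 4 (it has 4 zeros):
  − (4) · M_41   where M_41 = det([-2 4 -3 -1; -2 0 2 4; 4 -5 1 4; 2 5 5 -3]) = -682
det = (-1)·(4)·(-682) = 2728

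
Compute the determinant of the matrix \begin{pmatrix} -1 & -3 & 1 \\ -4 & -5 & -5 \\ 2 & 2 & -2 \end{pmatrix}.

Expand along column 1:
  + (-1) · |-5 -5; 2 -2| = (-1)·(10 − (-10)) = -20
  − (-4) · |-3 1; 2 -2| = −(-4)·(6 − 2) = 16
  + 2 · |-3 1; -5 -5| = 2·(15 − (-5)) = 40
Sum: (-20) + (16) + (40) = 36

36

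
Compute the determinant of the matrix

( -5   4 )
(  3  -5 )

13

det = (-5)·(-5) − 4·3 = 25 − 12 = 13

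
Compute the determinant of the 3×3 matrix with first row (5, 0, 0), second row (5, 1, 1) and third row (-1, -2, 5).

35

Expand along row 1:
  + 5 · |1 1; -2 5| = 5·(5 − (-2)) = 35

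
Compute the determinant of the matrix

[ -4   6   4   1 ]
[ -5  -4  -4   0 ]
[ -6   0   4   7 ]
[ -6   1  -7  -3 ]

Expand along row 2 (it has 1 zero):
  − (-5) · M_21   where M_21 = det([6 4 1; 0 4 7; 1 -7 -3]) = 246
  + (-4) · M_22   where M_22 = det([-4 4 1; -6 4 7; -6 -7 -3]) = -322
  − (-4) · M_23   where M_23 = det([-4 6 1; -6 0 7; -6 1 -3]) = -338
det = (-1)·(-5)·(246) + (+1)·(-4)·(-322) + (-1)·(-4)·(-338) = 1166

1166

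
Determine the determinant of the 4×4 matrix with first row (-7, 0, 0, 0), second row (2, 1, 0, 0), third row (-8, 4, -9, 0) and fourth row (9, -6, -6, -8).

The matrix is lower triangular, so the determinant is the product of the diagonal entries:
det = (-7) · (1) · (-9) · (-8) = -504

-504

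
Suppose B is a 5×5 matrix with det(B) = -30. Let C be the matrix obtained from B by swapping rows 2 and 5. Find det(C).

30

Swapping two rows multiplies the determinant by −1.
det(C) = (-1)·(-30) = 30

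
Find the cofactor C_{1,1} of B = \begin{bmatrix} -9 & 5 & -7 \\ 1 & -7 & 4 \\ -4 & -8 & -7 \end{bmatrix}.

Delete row 1 and column 1; the remaining 2×2 submatrix is [-7 4; -8 -7].
Its determinant is (-7)·(-7) − 4·(-8) = 81.
The cofactor carries sign (−1)^(1+1) = +1, so C_{1,1} = +(81) = 81.

The cofactor is 81.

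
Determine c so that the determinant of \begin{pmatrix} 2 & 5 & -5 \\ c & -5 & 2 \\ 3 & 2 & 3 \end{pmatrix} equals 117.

Expanding along the row containing c, det(B) is linear in c: det(B) = (-25)·c + (-83).
Set (-25)·c + (-83) = 117  ⇒  (-25)·c = 200  ⇒  c = -8.

-8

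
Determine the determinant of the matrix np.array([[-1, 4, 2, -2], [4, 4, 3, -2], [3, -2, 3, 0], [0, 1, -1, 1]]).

-74

Expand along row 3 (it has 1 zero):
  + (3) · M_31   where M_31 = det([4 2 -2; 4 3 -2; 1 -1 1]) = 6
  − (-2) · M_32   where M_32 = det([-1 2 -2; 4 3 -2; 0 -1 1]) = -1
  + (3) · M_33   where M_33 = det([-1 4 -2; 4 4 -2; 0 1 1]) = -30
det = (+1)·(3)·(6) + (-1)·(-2)·(-1) + (+1)·(3)·(-30) = -74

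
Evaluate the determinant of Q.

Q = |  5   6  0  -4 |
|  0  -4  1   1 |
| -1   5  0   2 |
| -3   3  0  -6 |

|Q| = 300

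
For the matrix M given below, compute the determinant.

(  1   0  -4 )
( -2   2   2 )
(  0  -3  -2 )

|M| = -22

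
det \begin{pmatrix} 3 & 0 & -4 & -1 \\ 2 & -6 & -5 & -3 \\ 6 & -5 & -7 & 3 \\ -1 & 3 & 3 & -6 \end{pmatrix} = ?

460

Expand along row 1 (it has 1 zero):
  + (3) · M_11   where M_11 = det([-6 -5 -3; -5 -7 3; 3 3 -6]) = -111
  + (-4) · M_13   where M_13 = det([2 -6 -3; 6 -5 3; -1 3 -6]) = -195
  − (-1) · M_14   where M_14 = det([2 -6 -5; 6 -5 -7; -1 3 3]) = 13
det = (+1)·(3)·(-111) + (+1)·(-4)·(-195) + (-1)·(-1)·(13) = 460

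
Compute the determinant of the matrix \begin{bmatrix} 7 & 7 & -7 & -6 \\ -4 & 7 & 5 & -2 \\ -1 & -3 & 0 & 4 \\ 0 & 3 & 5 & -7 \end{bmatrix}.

-437

Expand along row 3 (it has 1 zero):
  + (-1) · M_31   where M_31 = det([7 -7 -6; 7 5 -2; 3 5 -7]) = -596
  − (-3) · M_32   where M_32 = det([7 -7 -6; -4 5 -2; 0 5 -7]) = 141
  − (4) · M_34   where M_34 = det([7 7 -7; -4 7 5; 0 3 5]) = 364
det = (+1)·(-1)·(-596) + (-1)·(-3)·(141) + (-1)·(4)·(364) = -437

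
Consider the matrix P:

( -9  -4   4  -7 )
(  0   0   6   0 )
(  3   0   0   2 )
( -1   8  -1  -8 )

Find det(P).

|P| = 672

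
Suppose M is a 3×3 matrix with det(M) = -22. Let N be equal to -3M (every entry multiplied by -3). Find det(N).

594

For a 3×3 matrix, det(-3M) = (-3)^3·det(M) = -27·det(M).
det(N) = (-27)·(-22) = 594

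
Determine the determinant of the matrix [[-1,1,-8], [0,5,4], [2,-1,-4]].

104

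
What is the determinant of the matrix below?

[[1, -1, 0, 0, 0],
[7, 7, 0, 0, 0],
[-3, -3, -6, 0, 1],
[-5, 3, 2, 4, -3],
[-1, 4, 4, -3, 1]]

The matrix is block lower-triangular with a 2×2 block and a 3×3 block on the diagonal, so its determinant equals the product of the determinants of the diagonal blocks.
det of the 2×2 block = 14
det of the 3×3 block = 8
det = (14)·(8) = 112

112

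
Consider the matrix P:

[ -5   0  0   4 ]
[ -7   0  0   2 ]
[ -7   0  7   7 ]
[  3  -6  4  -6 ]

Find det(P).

Expand along column 2 (it has 3 zeros):
  + (-6) · M_42   where M_42 = det([-5 0 4; -7 0 2; -7 7 7]) = -126
det = (+1)·(-6)·(-126) = 756

|P| = 756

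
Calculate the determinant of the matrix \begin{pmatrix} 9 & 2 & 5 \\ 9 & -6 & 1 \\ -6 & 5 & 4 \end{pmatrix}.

Expand along row 1:
  + 9 · |-6 1; 5 4| = 9·(-24 − 5) = -261
  − 2 · |9 1; -6 4| = −2·(36 − (-6)) = -84
  + 5 · |9 -6; -6 5| = 5·(45 − 36) = 45
Sum: (-261) + (-84) + (45) = -300

-300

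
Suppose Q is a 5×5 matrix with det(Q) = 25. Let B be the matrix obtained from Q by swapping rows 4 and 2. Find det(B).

det(B) = -25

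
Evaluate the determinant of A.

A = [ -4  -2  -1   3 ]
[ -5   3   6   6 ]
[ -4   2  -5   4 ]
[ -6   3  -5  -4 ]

Expand along row 1:
  + (-4) · M_11   where M_11 = det([3 6 6; 2 -5 4; 3 -5 -4]) = 270
  − (-2) · M_12   where M_12 = det([-5 6 6; -4 -5 4; -6 -5 -4]) = -500
  + (-1) · M_13   where M_13 = det([-5 3 6; -4 2 4; -6 3 -4]) = -20
  − (3) · M_14   where M_14 = det([-5 3 6; -4 2 -5; -6 3 -5]) = 5
det = (+1)·(-4)·(270) + (-1)·(-2)·(-500) + (+1)·(-1)·(-20) + (-1)·(3)·(5) = -2075

-2075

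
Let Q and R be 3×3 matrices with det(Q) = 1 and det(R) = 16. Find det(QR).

|QR| = 16

det(QR) = det(Q)·det(R) = (1)·(16) = 16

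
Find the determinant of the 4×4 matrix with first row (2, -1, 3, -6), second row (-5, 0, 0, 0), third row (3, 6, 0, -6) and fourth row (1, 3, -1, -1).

30

Expand along row 2 (it has 3 zeros):
  − (-5) · M_21   where M_21 = det([-1 3 -6; 6 0 -6; 3 -1 -1]) = 6
det = (-1)·(-5)·(6) = 30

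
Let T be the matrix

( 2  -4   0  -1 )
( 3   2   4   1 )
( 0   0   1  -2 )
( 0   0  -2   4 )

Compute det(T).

0

T is block upper-triangular with a 2×2 block and a 2×2 block on the diagonal, so its determinant equals the product of the determinants of the diagonal blocks.
det of the 2×2 block = 16
det of the 2×2 block = 0
det = (16)·(0) = 0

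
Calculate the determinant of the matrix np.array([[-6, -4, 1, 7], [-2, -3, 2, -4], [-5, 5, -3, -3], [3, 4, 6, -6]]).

2988

Expand along row 1:
  + (-6) · M_11   where M_11 = det([-3 2 -4; 5 -3 -3; 4 6 -6]) = -240
  − (-4) · M_12   where M_12 = det([-2 2 -4; -5 -3 -3; 3 6 -6]) = -66
  + (1) · M_13   where M_13 = det([-2 -3 -4; -5 5 -3; 3 4 -6]) = 293
  − (7) · M_14   where M_14 = det([-2 -3 2; -5 5 -3; 3 4 6]) = -217
det = (+1)·(-6)·(-240) + (-1)·(-4)·(-66) + (+1)·(1)·(293) + (-1)·(7)·(-217) = 2988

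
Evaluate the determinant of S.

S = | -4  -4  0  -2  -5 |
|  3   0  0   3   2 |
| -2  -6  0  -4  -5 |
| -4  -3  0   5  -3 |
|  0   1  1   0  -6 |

Expand along column 3 (it has 4 zeros):
  + (1) · M_53   where M_53 = det([-4 -4 -2 -5; 3 0 3 2; -2 -6 -4 -5; -4 -3 5 -3]) = -70
det = (+1)·(1)·(-70) = -70

|S| = -70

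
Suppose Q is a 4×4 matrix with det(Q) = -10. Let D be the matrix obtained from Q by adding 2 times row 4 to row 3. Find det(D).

Adding a multiple of one row to another leaves the determinant unchanged.
det(D) = (1)·(-10) = -10

-10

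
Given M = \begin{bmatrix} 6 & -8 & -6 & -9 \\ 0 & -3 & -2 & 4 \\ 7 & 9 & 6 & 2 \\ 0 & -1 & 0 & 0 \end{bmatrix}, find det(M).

det(M) = 462

Expand along row 4 (it has 3 zeros):
  + (-1) · M_42   where M_42 = det([6 -6 -9; 0 -2 4; 7 6 2]) = -462
det = (+1)·(-1)·(-462) = 462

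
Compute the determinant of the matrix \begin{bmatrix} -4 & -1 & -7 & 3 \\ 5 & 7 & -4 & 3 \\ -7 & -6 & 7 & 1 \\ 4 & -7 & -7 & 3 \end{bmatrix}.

The determinant is -4018.

Expand along row 1:
  + (-4) · M_11   where M_11 = det([7 -4 3; -6 7 1; -7 -7 3]) = 425
  − (-1) · M_12   where M_12 = det([5 -4 3; -7 7 1; 4 -7 3]) = 103
  + (-7) · M_13   where M_13 = det([5 7 3; -7 -6 1; 4 -7 3]) = 339
  − (3) · M_14   where M_14 = det([5 7 -4; -7 -6 7; 4 -7 -7]) = 16
det = (+1)·(-4)·(425) + (-1)·(-1)·(103) + (+1)·(-7)·(339) + (-1)·(3)·(16) = -4018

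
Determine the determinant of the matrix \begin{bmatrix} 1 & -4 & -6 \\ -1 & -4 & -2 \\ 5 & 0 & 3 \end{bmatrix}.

The determinant is -104.

Expand along row 3:
  + 5 · |-4 -6; -4 -2| = 5·(8 − 24) = -80
  + 3 · |1 -4; -1 -4| = 3·(-4 − 4) = -24
Sum: (-80) + (-24) = -104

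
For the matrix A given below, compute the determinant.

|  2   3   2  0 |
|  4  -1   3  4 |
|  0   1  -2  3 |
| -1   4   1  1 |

Expand along row 1 (it has 1 zero):
  + (2) · M_11   where M_11 = det([-1 3 4; 1 -2 3; 4 1 1]) = 74
  − (3) · M_12   where M_12 = det([4 3 4; 0 -2 3; -1 1 1]) = -37
  + (2) · M_13   where M_13 = det([4 -1 4; 0 1 3; -1 4 1]) = -37
det = (+1)·(2)·(74) + (-1)·(3)·(-37) + (+1)·(2)·(-37) = 185

185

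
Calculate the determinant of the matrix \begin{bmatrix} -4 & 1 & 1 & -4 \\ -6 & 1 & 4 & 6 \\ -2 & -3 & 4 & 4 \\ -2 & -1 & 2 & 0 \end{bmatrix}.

Expand along row 4 (it has 1 zero):
  − (-2) · M_41   where M_41 = det([1 1 -4; 1 4 6; -3 4 4]) = -94
  + (-1) · M_42   where M_42 = det([-4 1 -4; -6 4 6; -2 4 4]) = 108
  − (2) · M_43   where M_43 = det([-4 1 -4; -6 1 6; -2 -3 4]) = -156
det = (-1)·(-2)·(-94) + (+1)·(-1)·(108) + (-1)·(2)·(-156) = 16

16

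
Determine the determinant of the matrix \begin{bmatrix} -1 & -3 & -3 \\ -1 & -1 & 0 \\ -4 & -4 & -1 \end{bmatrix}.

Expand along column 3:
  + (-3) · |-1 -1; -4 -4| = (-3)·(4 − 4) = 0
  + (-1) · |-1 -3; -1 -1| = (-1)·(1 − 3) = 2
Sum: (0) + (2) = 2

2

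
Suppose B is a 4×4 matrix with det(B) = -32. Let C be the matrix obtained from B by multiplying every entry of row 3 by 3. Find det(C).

The determinant is -96.

Scaling one row by 3 multiplies the determinant by 3.
det(C) = (3)·(-32) = -96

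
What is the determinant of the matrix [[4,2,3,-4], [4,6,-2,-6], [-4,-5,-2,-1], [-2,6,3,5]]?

1092

Expand along row 1:
  + (4) · M_11   where M_11 = det([6 -2 -6; -5 -2 -1; 6 3 5]) = -62
  − (2) · M_12   where M_12 = det([4 -2 -6; -4 -2 -1; -2 3 5]) = 24
  + (3) · M_13   where M_13 = det([4 6 -6; -4 -5 -1; -2 6 5]) = 260
  − (-4) · M_14   where M_14 = det([4 6 -2; -4 -5 -2; -2 6 3]) = 152
det = (+1)·(4)·(-62) + (-1)·(2)·(24) + (+1)·(3)·(260) + (-1)·(-4)·(152) = 1092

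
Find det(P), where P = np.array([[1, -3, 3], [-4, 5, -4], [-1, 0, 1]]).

The determinant is -4.

Expand along column 2:
  − (-3) · |-4 -4; -1 1| = −(-3)·(-4 − 4) = -24
  + 5 · |1 3; -1 1| = 5·(1 − (-3)) = 20
Sum: (-24) + (20) = -4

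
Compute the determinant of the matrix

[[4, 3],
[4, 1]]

-8

det = 4·1 − 3·4 = 4 − 12 = -8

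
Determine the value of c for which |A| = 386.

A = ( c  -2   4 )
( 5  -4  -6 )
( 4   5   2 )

7

Expanding along the row containing c, det(A) is linear in c: det(A) = (22)·c + (232).
Set (22)·c + (232) = 386  ⇒  (22)·c = 154  ⇒  c = 7.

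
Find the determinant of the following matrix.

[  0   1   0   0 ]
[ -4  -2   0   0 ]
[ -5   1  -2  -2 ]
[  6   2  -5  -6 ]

The matrix is block lower-triangular with a 2×2 block and a 2×2 block on the diagonal, so its determinant equals the product of the determinants of the diagonal blocks.
det of the 2×2 block = 4
det of the 2×2 block = 2
det = (4)·(2) = 8

8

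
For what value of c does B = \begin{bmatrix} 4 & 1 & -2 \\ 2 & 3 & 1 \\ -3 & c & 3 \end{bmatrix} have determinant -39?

Expanding along the column containing c, det(B) is linear in c: det(B) = (-8)·c + (9).
Set (-8)·c + (9) = -39  ⇒  (-8)·c = -48  ⇒  c = 6.

6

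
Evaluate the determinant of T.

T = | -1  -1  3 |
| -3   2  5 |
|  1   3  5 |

Expand along column 1:
  + (-1) · |2 5; 3 5| = (-1)·(10 − 15) = 5
  − (-3) · |-1 3; 3 5| = −(-3)·(-5 − 9) = -42
  + 1 · |-1 3; 2 5| = 1·(-5 − 6) = -11
Sum: (5) + (-42) + (-11) = -48

The determinant is -48.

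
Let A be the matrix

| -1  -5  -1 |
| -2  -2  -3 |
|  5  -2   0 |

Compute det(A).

The determinant is 67.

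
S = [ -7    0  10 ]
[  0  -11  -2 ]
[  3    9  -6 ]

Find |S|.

-258

Expand along column 1:
  + (-7) · |-11 -2; 9 -6| = (-7)·(66 − (-18)) = -588
  + 3 · |0 10; -11 -2| = 3·(0 − (-110)) = 330
Sum: (-588) + (330) = -258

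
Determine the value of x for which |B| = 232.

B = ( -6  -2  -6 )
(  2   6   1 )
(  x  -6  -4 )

x = 2

Expanding along the row containing x, det(B) is linear in x: det(B) = (34)·x + (164).
Set (34)·x + (164) = 232  ⇒  (34)·x = 68  ⇒  x = 2.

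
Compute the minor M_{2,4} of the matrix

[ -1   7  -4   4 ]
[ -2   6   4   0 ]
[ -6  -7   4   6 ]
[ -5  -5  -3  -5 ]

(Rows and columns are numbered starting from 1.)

-287

Delete row 2 and column 4; the remaining 3×3 submatrix is [-1 7 -4; -6 -7 4; -5 -5 -3].
Its determinant is -287.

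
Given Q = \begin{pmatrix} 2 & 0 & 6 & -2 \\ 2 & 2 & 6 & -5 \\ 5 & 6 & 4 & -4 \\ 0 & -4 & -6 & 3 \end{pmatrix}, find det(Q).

det(Q) = 372

Expand along row 1 (it has 1 zero):
  + (2) · M_11   where M_11 = det([2 6 -5; 6 4 -4; -4 -6 3]) = 64
  + (6) · M_13   where M_13 = det([2 2 -5; 5 6 -4; 0 -4 3]) = 74
  − (-2) · M_14   where M_14 = det([2 2 6; 5 6 4; 0 -4 -6]) = -100
det = (+1)·(2)·(64) + (+1)·(6)·(74) + (-1)·(-2)·(-100) = 372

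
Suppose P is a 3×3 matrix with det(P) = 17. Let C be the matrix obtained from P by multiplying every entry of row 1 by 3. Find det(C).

|C| = 51

Scaling one row by 3 multiplies the determinant by 3.
det(C) = (3)·(17) = 51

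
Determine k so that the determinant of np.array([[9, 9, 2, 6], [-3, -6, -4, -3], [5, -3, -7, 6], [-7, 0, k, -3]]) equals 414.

9

Expanding along the column containing k, det(B) is linear in k: det(B) = (144)·k + (-882).
Set (144)·k + (-882) = 414  ⇒  (144)·k = 1296  ⇒  k = 9.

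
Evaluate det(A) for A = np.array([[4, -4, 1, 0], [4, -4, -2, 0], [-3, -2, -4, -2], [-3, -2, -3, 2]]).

The determinant is -240.

Expand along column 4 (it has 2 zeros):
  − (-2) · M_34   where M_34 = det([4 -4 1; 4 -4 -2; -3 -2 -3]) = -60
  + (2) · M_44   where M_44 = det([4 -4 1; 4 -4 -2; -3 -2 -4]) = -60
det = (-1)·(-2)·(-60) + (+1)·(2)·(-60) = -240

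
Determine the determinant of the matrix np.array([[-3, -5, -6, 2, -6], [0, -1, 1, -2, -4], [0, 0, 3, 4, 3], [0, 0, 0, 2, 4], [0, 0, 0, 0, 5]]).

The matrix is upper triangular, so the determinant is the product of the diagonal entries:
det = (-3) · (-1) · (3) · (2) · (5) = 90

The determinant is 90.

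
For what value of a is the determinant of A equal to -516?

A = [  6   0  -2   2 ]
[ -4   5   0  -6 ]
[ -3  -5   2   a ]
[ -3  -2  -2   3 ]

-1

Expanding along the column containing a, det(A) is linear in a: det(A) = (106)·a + (-410).
Set (106)·a + (-410) = -516  ⇒  (106)·a = -106  ⇒  a = -1.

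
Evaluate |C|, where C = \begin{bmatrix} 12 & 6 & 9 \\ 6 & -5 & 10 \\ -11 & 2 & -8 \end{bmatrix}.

Expand along row 1:
  + 12 · |-5 10; 2 -8| = 12·(40 − 20) = 240
  − 6 · |6 10; -11 -8| = −6·(-48 − (-110)) = -372
  + 9 · |6 -5; -11 2| = 9·(12 − 55) = -387
Sum: (240) + (-372) + (-387) = -519

-519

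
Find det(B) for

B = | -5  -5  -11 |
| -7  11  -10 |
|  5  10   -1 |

The determinant is 1215.

Expand along row 1:
  + (-5) · |11 -10; 10 -1| = (-5)·(-11 − (-100)) = -445
  − (-5) · |-7 -10; 5 -1| = −(-5)·(7 − (-50)) = 285
  + (-11) · |-7 11; 5 10| = (-11)·(-70 − 55) = 1375
Sum: (-445) + (285) + (1375) = 1215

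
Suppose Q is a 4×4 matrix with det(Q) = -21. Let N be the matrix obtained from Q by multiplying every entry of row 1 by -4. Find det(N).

Scaling one row by -4 multiplies the determinant by -4.
det(N) = (-4)·(-21) = 84

84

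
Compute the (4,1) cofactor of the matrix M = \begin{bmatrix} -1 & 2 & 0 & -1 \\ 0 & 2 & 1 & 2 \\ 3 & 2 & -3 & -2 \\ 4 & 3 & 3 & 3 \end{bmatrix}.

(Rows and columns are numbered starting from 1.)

-16

Delete row 4 and column 1; the remaining 3×3 submatrix is [2 0 -1; 2 1 2; 2 -3 -2].
Its determinant is 16.
The cofactor carries sign (−1)^(4+1) = −1, so C_{4,1} = −(16) = -16.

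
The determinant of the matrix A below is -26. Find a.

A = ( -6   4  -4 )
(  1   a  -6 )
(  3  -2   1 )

Expanding along the column containing a, det(A) is linear in a: det(A) = (6)·a + (4).
Set (6)·a + (4) = -26  ⇒  (6)·a = -30  ⇒  a = -5.

-5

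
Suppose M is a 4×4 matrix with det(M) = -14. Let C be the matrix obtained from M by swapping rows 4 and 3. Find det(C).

Swapping two rows multiplies the determinant by −1.
det(C) = (-1)·(-14) = 14

The determinant is 14.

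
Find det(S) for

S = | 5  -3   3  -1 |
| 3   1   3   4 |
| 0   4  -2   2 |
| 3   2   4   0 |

The determinant is 330.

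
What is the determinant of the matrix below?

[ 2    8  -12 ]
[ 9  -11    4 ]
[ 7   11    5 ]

Expand along row 1:
  + 2 · |-11 4; 11 5| = 2·(-55 − 44) = -198
  − 8 · |9 4; 7 5| = −8·(45 − 28) = -136
  + (-12) · |9 -11; 7 11| = (-12)·(99 − (-77)) = -2112
Sum: (-198) + (-136) + (-2112) = -2446

-2446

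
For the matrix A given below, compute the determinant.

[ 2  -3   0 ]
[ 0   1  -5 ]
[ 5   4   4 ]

123

Expand along column 1:
  + 2 · |1 -5; 4 4| = 2·(4 − (-20)) = 48
  + 5 · |-3 0; 1 -5| = 5·(15 − 0) = 75
Sum: (48) + (75) = 123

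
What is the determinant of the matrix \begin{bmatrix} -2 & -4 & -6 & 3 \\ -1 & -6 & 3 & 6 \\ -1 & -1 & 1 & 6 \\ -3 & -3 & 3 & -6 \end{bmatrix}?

Expand along row 1:
  + (-2) · M_11   where M_11 = det([-6 3 6; -1 1 6; -3 3 -6]) = 72
  − (-4) · M_12   where M_12 = det([-1 3 6; -1 1 6; -3 3 -6]) = -48
  + (-6) · M_13   where M_13 = det([-1 -6 6; -1 -1 6; -3 -3 -6]) = 120
  − (3) · M_14   where M_14 = det([-1 -6 3; -1 -1 1; -3 -3 3]) = 0
det = (+1)·(-2)·(72) + (-1)·(-4)·(-48) + (+1)·(-6)·(120) + (-1)·(3)·(0) = -1056

-1056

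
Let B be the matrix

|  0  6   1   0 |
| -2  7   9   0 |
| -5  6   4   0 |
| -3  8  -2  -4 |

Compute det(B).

det(B) = 796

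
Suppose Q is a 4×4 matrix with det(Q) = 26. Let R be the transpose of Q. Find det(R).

det(Qᵀ) = det(Q).
det(R) = (1)·(26) = 26

26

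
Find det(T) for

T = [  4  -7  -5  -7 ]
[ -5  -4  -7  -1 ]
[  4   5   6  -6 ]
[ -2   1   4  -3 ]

Expand along row 1:
  + (4) · M_11   where M_11 = det([-4 -7 -1; 5 6 -6; 1 4 -3]) = -101
  − (-7) · M_12   where M_12 = det([-5 -7 -1; 4 6 -6; -2 4 -3]) = -226
  + (-5) · M_13   where M_13 = det([-5 -4 -1; 4 5 -6; -2 1 -3]) = -65
  − (-7) · M_14   where M_14 = det([-5 -4 -7; 4 5 6; -2 1 4]) = -56
det = (+1)·(4)·(-101) + (-1)·(-7)·(-226) + (+1)·(-5)·(-65) + (-1)·(-7)·(-56) = -2053

-2053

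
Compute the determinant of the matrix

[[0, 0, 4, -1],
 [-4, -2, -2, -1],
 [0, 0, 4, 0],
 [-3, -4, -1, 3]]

Expand along row 3 (it has 3 zeros):
  + (4) · M_33   where M_33 = det([0 0 -1; -4 -2 -1; -3 -4 3]) = -10
det = (+1)·(4)·(-10) = -40

-40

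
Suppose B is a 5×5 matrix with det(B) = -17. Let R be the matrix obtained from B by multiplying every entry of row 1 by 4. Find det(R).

-68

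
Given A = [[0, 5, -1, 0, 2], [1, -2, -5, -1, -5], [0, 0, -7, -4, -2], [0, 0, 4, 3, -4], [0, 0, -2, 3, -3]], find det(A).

|A| = 685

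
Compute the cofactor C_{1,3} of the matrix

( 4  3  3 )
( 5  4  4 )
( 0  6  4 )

Delete row 1 and column 3; the remaining 2×2 submatrix is [5 4; 0 6].
Its determinant is 5·6 − 4·0 = 30.
The cofactor carries sign (−1)^(1+3) = +1, so C_{1,3} = +(30) = 30.

The cofactor is 30.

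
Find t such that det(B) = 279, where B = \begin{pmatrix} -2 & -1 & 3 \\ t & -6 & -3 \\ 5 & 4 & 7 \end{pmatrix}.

t = 6

Expanding along the column containing t, det(B) is linear in t: det(B) = (19)·t + (165).
Set (19)·t + (165) = 279  ⇒  (19)·t = 114  ⇒  t = 6.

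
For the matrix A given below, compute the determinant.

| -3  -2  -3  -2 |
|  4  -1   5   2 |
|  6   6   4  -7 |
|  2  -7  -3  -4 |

-848

Expand along row 1:
  + (-3) · M_11   where M_11 = det([-1 5 2; 6 4 -7; -7 -3 -4]) = 422
  − (-2) · M_12   where M_12 = det([4 5 2; 6 4 -7; 2 -3 -4]) = -150
  + (-3) · M_13   where M_13 = det([4 -1 2; 6 6 -7; 2 -7 -4]) = -410
  − (-2) · M_14   where M_14 = det([4 -1 5; 6 6 4; 2 -7 -3]) = -256
det = (+1)·(-3)·(422) + (-1)·(-2)·(-150) + (+1)·(-3)·(-410) + (-1)·(-2)·(-256) = -848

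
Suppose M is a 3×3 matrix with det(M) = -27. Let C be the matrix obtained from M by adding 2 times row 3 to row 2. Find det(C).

det(C) = -27

Adding a multiple of one row to another leaves the determinant unchanged.
det(C) = (1)·(-27) = -27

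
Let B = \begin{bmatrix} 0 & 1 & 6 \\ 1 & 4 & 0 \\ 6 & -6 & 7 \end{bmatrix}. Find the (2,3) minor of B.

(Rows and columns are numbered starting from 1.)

Delete row 2 and column 3; the remaining 2×2 submatrix is [0 1; 6 -6].
Its determinant is 0·(-6) − 1·6 = -6.

-6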